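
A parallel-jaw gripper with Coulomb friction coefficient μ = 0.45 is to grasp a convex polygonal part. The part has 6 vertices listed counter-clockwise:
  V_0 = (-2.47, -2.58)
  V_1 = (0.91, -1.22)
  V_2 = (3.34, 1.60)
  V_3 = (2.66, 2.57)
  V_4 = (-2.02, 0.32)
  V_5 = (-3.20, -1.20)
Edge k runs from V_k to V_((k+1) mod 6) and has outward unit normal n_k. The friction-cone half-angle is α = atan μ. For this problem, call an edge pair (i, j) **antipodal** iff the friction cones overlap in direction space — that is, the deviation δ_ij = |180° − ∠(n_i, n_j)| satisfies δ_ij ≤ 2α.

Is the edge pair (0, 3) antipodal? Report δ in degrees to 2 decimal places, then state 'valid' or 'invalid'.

α = atan 0.45 = 24.23°;  2α = 48.46°
edge 0: e_0 = (+3.38, +1.36);  n_0 = (+0.3733, -0.9277)
edge 3: e_3 = (-4.68, -2.25);  n_3 = (-0.4333, +0.9013)
∠(n_0, n_3) = 176.24°
δ = |180° − 176.24°| = 3.76°
3.76° ≤ 2α = 48.46°  →  valid

δ = 3.76°, valid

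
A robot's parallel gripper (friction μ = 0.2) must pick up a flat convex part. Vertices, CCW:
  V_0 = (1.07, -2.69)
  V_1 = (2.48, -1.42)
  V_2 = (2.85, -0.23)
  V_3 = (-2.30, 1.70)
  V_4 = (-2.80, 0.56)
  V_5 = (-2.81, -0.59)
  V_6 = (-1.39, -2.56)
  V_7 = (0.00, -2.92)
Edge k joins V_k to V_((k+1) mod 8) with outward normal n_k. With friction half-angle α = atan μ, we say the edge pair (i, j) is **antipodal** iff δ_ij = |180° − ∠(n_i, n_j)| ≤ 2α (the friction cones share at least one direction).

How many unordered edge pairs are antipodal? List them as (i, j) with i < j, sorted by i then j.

α = atan 0.2 = 11.31°;  2α = 22.62°
n_0 = (+0.6693, -0.7430)
n_1 = (+0.9549, -0.2969)
n_2 = (+0.3509, +0.9364)
n_3 = (-0.9158, +0.4017)
n_4 = (-1.0000, +0.0087)
n_5 = (-0.8112, -0.5847)
n_6 = (-0.2507, -0.9681)
n_7 = (+0.2102, -0.9777)
  (0,1): δ = 149.28°  ·
  (0,2): δ = 62.55°  ·
  (0,3): δ = 24.31°  ·
  (0,4): δ = 47.49°  ·
  (0,5): δ = 83.77°  ·
  (0,6): δ = 123.47°  ·
  (0,7): δ = 150.12°  ·
  (1,2): δ = 93.27°  ·
  (1,3): δ = 6.41°  ✓
  (1,4): δ = 16.77°  ✓
  (1,5): δ = 53.06°  ·
  (1,6): δ = 92.75°  ·
  (1,7): δ = 119.40°  ·
  (2,3): δ = 93.14°  ·
  (2,4): δ = 69.95°  ·
  (2,5): δ = 33.67°  ·
  (2,6): δ = 6.02°  ✓
  (2,7): δ = 32.68°  ·
  (3,4): δ = 156.82°  ·
  (3,5): δ = 120.53°  ·
  (3,6): δ = 80.84°  ·
  (3,7): δ = 54.19°  ·
  (4,5): δ = 143.72°  ·
  (4,6): δ = 104.02°  ·
  (4,7): δ = 77.37°  ·
  (5,6): δ = 140.30°  ·
  (5,7): δ = 113.65°  ·
  (6,7): δ = 153.35°  ·
antipodal pairs: 3

count = 3; pairs: (1,3), (1,4), (2,6)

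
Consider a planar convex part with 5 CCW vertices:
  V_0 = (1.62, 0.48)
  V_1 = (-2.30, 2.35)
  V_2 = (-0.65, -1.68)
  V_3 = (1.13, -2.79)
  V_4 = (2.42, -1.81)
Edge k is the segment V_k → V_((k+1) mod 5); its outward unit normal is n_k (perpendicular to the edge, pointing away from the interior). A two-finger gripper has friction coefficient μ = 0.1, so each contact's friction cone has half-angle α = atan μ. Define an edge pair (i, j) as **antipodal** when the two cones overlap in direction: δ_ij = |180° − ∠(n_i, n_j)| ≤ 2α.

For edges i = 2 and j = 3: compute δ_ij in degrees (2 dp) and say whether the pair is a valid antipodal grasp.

δ = 110.83°, invalid

α = atan 0.1 = 5.71°;  2α = 11.42°
edge 2: e_2 = (+1.78, -1.11);  n_2 = (-0.5291, -0.8485)
edge 3: e_3 = (+1.29, +0.98);  n_3 = (+0.6049, -0.7963)
∠(n_2, n_3) = 69.17°
δ = |180° − 69.17°| = 110.83°
110.83° > 2α = 11.42°  →  invalid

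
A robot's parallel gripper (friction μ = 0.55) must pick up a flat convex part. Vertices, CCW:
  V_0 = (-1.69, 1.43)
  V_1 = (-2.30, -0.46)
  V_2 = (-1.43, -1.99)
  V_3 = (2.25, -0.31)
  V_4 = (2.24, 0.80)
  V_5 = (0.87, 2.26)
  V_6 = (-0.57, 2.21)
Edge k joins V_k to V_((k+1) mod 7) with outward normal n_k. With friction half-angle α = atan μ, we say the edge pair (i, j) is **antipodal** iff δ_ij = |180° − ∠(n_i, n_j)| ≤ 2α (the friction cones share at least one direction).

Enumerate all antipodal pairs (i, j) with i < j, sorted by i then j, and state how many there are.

α = atan 0.55 = 28.81°;  2α = 57.62°
n_0 = (-0.9517, +0.3071)
n_1 = (-0.8693, -0.4943)
n_2 = (+0.4153, -0.9097)
n_3 = (+1.0000, +0.0090)
n_4 = (+0.7292, +0.6843)
n_5 = (-0.0347, +0.9994)
n_6 = (-0.5715, +0.8206)
  (0,1): δ = 132.49°  ·
  (0,2): δ = 47.57°  ✓
  (0,3): δ = 18.40°  ✓
  (0,4): δ = 61.07°  ·
  (0,5): δ = 109.88°  ·
  (0,6): δ = 142.74°  ·
  (1,2): δ = 95.09°  ·
  (1,3): δ = 29.11°  ✓
  (1,4): δ = 13.55°  ✓
  (1,5): δ = 62.36°  ·
  (1,6): δ = 95.23°  ·
  (2,3): δ = 114.02°  ·
  (2,4): δ = 71.36°  ·
  (2,5): δ = 22.55°  ✓
  (2,6): δ = 10.32°  ✓
  (3,4): δ = 137.34°  ·
  (3,5): δ = 88.53°  ·
  (3,6): δ = 55.66°  ✓
  (4,5): δ = 131.19°  ·
  (4,6): δ = 98.32°  ·
  (5,6): δ = 147.13°  ·
antipodal pairs: 7

count = 7; pairs: (0,2), (0,3), (1,3), (1,4), (2,5), (2,6), (3,6)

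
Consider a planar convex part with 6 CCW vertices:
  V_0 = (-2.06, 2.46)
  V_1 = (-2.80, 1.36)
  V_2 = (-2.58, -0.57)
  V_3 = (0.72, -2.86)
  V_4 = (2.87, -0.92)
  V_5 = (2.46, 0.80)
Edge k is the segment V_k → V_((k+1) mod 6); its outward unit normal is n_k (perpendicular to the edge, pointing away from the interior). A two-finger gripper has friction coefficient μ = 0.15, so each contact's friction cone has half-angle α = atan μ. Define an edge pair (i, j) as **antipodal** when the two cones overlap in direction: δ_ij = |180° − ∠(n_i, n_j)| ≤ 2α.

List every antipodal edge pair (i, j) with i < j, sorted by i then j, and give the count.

α = atan 0.15 = 8.53°;  2α = 17.06°
n_0 = (-0.8297, +0.5582)
n_1 = (-0.9936, -0.1133)
n_2 = (-0.5701, -0.8216)
n_3 = (+0.6699, -0.7424)
n_4 = (+0.9727, +0.2319)
n_5 = (+0.3447, +0.9387)
  (0,1): δ = 139.57°  ·
  (0,2): δ = 90.83°  ·
  (0,3): δ = 14.01°  ✓
  (0,4): δ = 47.34°  ·
  (0,5): δ = 103.76°  ·
  (1,2): δ = 131.26°  ·
  (1,3): δ = 54.44°  ·
  (1,4): δ = 6.90°  ✓
  (1,5): δ = 63.33°  ·
  (2,3): δ = 103.18°  ·
  (2,4): δ = 41.83°  ·
  (2,5): δ = 14.59°  ✓
  (3,4): δ = 118.65°  ·
  (3,5): δ = 62.23°  ·
  (4,5): δ = 123.57°  ·
antipodal pairs: 3

count = 3; pairs: (0,3), (1,4), (2,5)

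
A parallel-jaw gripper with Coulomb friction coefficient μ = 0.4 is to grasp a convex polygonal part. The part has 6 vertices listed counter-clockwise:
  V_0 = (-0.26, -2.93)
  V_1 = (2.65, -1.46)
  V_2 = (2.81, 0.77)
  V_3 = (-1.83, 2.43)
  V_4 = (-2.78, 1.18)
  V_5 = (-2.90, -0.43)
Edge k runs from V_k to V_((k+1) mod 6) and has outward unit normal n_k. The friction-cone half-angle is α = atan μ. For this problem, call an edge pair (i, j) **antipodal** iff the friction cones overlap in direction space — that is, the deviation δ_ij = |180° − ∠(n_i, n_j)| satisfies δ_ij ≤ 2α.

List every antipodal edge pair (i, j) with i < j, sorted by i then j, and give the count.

count = 4; pairs: (0,3), (1,3), (1,4), (2,5)

α = atan 0.4 = 21.80°;  2α = 43.60°
n_0 = (+0.4509, -0.8926)
n_1 = (+0.9974, -0.0716)
n_2 = (+0.3369, +0.9416)
n_3 = (-0.7962, +0.6051)
n_4 = (-0.9972, +0.0743)
n_5 = (-0.6876, -0.7261)
  (0,1): δ = 120.90°  ·
  (0,2): δ = 46.49°  ·
  (0,3): δ = 25.96°  ✓
  (0,4): δ = 58.94°  ·
  (0,5): δ = 109.76°  ·
  (1,2): δ = 105.58°  ·
  (1,3): δ = 33.13°  ✓
  (1,4): δ = 0.16°  ✓
  (1,5): δ = 50.66°  ·
  (2,3): δ = 107.55°  ·
  (2,4): δ = 74.58°  ·
  (2,5): δ = 23.75°  ✓
  (3,4): δ = 147.03°  ·
  (3,5): δ = 96.20°  ·
  (4,5): δ = 129.18°  ·
antipodal pairs: 4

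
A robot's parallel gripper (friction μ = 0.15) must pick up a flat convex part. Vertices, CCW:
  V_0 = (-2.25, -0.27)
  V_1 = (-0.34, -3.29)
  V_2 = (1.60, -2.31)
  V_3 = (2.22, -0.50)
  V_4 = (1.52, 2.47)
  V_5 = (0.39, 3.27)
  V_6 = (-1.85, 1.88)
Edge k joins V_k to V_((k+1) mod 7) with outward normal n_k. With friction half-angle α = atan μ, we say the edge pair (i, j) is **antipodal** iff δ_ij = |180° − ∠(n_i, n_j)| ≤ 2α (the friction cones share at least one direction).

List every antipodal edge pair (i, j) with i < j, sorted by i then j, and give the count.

count = 2; pairs: (1,5), (2,6)

α = atan 0.15 = 8.53°;  2α = 17.06°
n_0 = (-0.8452, -0.5345)
n_1 = (+0.4509, -0.8926)
n_2 = (+0.9460, -0.3241)
n_3 = (+0.9733, +0.2294)
n_4 = (+0.5778, +0.8162)
n_5 = (-0.5273, +0.8497)
n_6 = (-0.9831, +0.1829)
  (0,1): δ = 95.51°  ·
  (0,2): δ = 51.22°  ·
  (0,3): δ = 19.05°  ·
  (0,4): δ = 22.39°  ·
  (0,5): δ = 89.51°  ·
  (0,6): δ = 137.15°  ·
  (1,2): δ = 135.71°  ·
  (1,3): δ = 103.54°  ·
  (1,4): δ = 62.10°  ·
  (1,5): δ = 5.02°  ✓
  (1,6): δ = 52.66°  ·
  (2,3): δ = 147.83°  ·
  (2,4): δ = 106.39°  ·
  (2,5): δ = 39.27°  ·
  (2,6): δ = 8.37°  ✓
  (3,4): δ = 138.56°  ·
  (3,5): δ = 71.44°  ·
  (3,6): δ = 23.80°  ·
  (4,5): δ = 112.88°  ·
  (4,6): δ = 65.24°  ·
  (5,6): δ = 132.36°  ·
antipodal pairs: 2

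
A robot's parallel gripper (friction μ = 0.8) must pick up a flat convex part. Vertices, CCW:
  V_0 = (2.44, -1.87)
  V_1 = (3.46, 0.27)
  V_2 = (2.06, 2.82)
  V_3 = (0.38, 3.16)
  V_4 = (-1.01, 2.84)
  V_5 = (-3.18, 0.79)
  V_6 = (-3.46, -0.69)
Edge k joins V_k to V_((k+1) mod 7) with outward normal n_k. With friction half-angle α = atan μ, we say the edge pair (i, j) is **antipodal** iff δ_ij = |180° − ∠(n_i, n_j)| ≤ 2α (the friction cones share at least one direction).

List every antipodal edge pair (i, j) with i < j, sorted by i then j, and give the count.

α = atan 0.8 = 38.66°;  2α = 77.32°
n_0 = (+0.9027, -0.4303)
n_1 = (+0.8766, +0.4813)
n_2 = (+0.1984, +0.9801)
n_3 = (-0.2243, +0.9745)
n_4 = (-0.6867, +0.7269)
n_5 = (-0.9826, +0.1859)
n_6 = (-0.1961, -0.9806)
  (0,1): δ = 125.75°  ·
  (0,2): δ = 75.96°  ✓
  (0,3): δ = 51.55°  ✓
  (0,4): δ = 21.14°  ✓
  (0,5): δ = 14.77°  ✓
  (0,6): δ = 104.17°  ·
  (1,2): δ = 130.21°  ·
  (1,3): δ = 105.80°  ·
  (1,4): δ = 75.40°  ✓
  (1,5): δ = 39.48°  ✓
  (1,6): δ = 49.92°  ✓
  (2,3): δ = 155.59°  ·
  (2,4): δ = 125.19°  ·
  (2,5): δ = 89.27°  ·
  (2,6): δ = 0.13°  ✓
  (3,4): δ = 149.59°  ·
  (3,5): δ = 113.68°  ·
  (3,6): δ = 24.27°  ✓
  (4,5): δ = 144.08°  ·
  (4,6): δ = 54.68°  ✓
  (5,6): δ = 90.60°  ·
antipodal pairs: 10

count = 10; pairs: (0,2), (0,3), (0,4), (0,5), (1,4), (1,5), (1,6), (2,6), (3,6), (4,6)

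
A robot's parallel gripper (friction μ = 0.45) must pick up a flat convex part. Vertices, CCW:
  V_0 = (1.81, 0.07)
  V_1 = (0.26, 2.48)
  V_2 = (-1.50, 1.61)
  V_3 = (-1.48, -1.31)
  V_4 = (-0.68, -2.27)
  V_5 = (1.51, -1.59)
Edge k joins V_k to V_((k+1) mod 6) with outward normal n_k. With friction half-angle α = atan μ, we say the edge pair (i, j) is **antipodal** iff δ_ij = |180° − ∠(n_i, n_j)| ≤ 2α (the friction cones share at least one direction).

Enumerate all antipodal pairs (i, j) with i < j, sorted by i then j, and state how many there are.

α = atan 0.45 = 24.23°;  2α = 48.46°
n_0 = (+0.8411, +0.5409)
n_1 = (-0.4431, +0.8965)
n_2 = (-1.0000, -0.0068)
n_3 = (-0.7682, -0.6402)
n_4 = (+0.2965, -0.9550)
n_5 = (+0.9841, -0.1778)
  (0,1): δ = 96.44°  ·
  (0,2): δ = 32.35°  ✓
  (0,3): δ = 7.06°  ✓
  (0,4): δ = 74.50°  ·
  (0,5): δ = 137.01°  ·
  (1,2): δ = 115.91°  ·
  (1,3): δ = 76.50°  ·
  (1,4): δ = 9.05°  ✓
  (1,5): δ = 53.45°  ·
  (2,3): δ = 140.59°  ·
  (2,4): δ = 73.14°  ·
  (2,5): δ = 10.64°  ✓
  (3,4): δ = 112.56°  ·
  (3,5): δ = 50.05°  ·
  (4,5): δ = 117.49°  ·
antipodal pairs: 4

count = 4; pairs: (0,2), (0,3), (1,4), (2,5)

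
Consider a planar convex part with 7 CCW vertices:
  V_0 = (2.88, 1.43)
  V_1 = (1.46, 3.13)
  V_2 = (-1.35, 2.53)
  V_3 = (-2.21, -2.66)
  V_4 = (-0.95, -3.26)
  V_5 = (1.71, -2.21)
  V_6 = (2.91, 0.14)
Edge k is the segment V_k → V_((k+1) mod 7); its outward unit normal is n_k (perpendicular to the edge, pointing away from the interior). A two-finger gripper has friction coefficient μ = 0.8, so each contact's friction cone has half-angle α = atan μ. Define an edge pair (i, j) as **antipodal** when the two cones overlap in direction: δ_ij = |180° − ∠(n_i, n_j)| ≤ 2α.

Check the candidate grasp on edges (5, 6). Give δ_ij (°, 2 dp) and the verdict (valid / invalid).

δ = 151.62°, invalid

α = atan 0.8 = 38.66°;  2α = 77.32°
edge 5: e_5 = (+1.20, +2.35);  n_5 = (+0.8906, -0.4548)
edge 6: e_6 = (-0.03, +1.29);  n_6 = (+0.9997, +0.0232)
∠(n_5, n_6) = 28.38°
δ = |180° − 28.38°| = 151.62°
151.62° > 2α = 77.32°  →  invalid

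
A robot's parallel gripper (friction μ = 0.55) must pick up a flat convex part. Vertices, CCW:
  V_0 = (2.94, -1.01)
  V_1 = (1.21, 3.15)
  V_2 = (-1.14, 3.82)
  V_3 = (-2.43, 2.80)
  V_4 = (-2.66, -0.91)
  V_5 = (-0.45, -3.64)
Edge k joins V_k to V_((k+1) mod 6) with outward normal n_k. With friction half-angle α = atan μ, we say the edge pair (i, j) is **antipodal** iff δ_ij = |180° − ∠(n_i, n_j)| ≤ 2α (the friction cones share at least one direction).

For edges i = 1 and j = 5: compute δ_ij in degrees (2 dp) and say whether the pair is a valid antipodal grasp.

α = atan 0.55 = 28.81°;  2α = 57.62°
edge 1: e_1 = (-2.35, +0.67);  n_1 = (+0.2742, +0.9617)
edge 5: e_5 = (+3.39, +2.63);  n_5 = (+0.6130, -0.7901)
∠(n_1, n_5) = 126.28°
δ = |180° − 126.28°| = 53.72°
53.72° ≤ 2α = 57.62°  →  valid

δ = 53.72°, valid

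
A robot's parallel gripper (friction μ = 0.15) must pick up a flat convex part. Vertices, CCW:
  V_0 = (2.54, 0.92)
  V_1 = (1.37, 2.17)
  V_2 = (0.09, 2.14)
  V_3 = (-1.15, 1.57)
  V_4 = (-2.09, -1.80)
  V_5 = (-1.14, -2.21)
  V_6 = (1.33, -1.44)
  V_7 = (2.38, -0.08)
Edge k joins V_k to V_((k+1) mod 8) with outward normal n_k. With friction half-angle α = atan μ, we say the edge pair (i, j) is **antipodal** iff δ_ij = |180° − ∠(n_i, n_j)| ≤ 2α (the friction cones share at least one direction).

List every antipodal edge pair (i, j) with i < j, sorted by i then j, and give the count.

count = 3; pairs: (1,5), (2,5), (3,7)

α = atan 0.15 = 8.53°;  2α = 17.06°
n_0 = (+0.7301, +0.6834)
n_1 = (-0.0234, +0.9997)
n_2 = (-0.4177, +0.9086)
n_3 = (-0.9632, +0.2687)
n_4 = (-0.3963, -0.9181)
n_5 = (+0.2976, -0.9547)
n_6 = (+0.7915, -0.6111)
n_7 = (+0.9874, -0.1580)
  (0,1): δ = 131.76°  ·
  (0,2): δ = 108.42°  ·
  (0,3): δ = 58.69°  ·
  (0,4): δ = 23.55°  ·
  (0,5): δ = 64.21°  ·
  (0,6): δ = 99.22°  ·
  (0,7): δ = 127.80°  ·
  (1,2): δ = 156.66°  ·
  (1,3): δ = 106.93°  ·
  (1,4): δ = 24.69°  ·
  (1,5): δ = 15.97°  ✓
  (1,6): δ = 50.99°  ·
  (1,7): δ = 79.57°  ·
  (2,3): δ = 130.27°  ·
  (2,4): δ = 48.03°  ·
  (2,5): δ = 7.37°  ✓
  (2,6): δ = 27.64°  ·
  (2,7): δ = 56.22°  ·
  (3,4): δ = 97.76°  ·
  (3,5): δ = 57.10°  ·
  (3,6): δ = 22.08°  ·
  (3,7): δ = 6.50°  ✓
  (4,5): δ = 139.34°  ·
  (4,6): δ = 104.33°  ·
  (4,7): δ = 75.75°  ·
  (5,6): δ = 144.98°  ·
  (5,7): δ = 116.40°  ·
  (6,7): δ = 151.42°  ·
antipodal pairs: 3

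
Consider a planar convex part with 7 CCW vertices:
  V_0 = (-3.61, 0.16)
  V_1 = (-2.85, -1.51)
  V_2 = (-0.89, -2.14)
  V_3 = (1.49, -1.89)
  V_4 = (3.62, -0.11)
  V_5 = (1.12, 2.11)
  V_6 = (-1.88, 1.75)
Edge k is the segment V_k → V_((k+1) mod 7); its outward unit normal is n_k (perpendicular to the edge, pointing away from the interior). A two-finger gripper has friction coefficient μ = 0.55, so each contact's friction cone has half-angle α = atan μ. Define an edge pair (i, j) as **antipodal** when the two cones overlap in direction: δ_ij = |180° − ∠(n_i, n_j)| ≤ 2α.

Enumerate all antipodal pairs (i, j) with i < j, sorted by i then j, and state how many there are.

count = 8; pairs: (0,4), (1,4), (1,5), (2,4), (2,5), (2,6), (3,5), (3,6)

α = atan 0.55 = 28.81°;  2α = 57.62°
n_0 = (-0.9102, -0.4142)
n_1 = (-0.3060, -0.9520)
n_2 = (+0.1045, -0.9945)
n_3 = (+0.6412, -0.7673)
n_4 = (+0.6640, +0.7477)
n_5 = (-0.1191, +0.9929)
n_6 = (-0.6767, +0.7363)
  (0,1): δ = 132.29°  ·
  (0,2): δ = 108.47°  ·
  (0,3): δ = 74.58°  ·
  (0,4): δ = 23.93°  ✓
  (0,5): δ = 72.37°  ·
  (0,6): δ = 108.12°  ·
  (1,2): δ = 156.18°  ·
  (1,3): δ = 122.30°  ·
  (1,4): δ = 23.79°  ✓
  (1,5): δ = 24.66°  ✓
  (1,6): δ = 60.40°  ·
  (2,3): δ = 146.11°  ·
  (2,4): δ = 47.60°  ✓
  (2,5): δ = 0.85°  ✓
  (2,6): δ = 36.59°  ✓
  (3,4): δ = 81.49°  ·
  (3,5): δ = 33.04°  ✓
  (3,6): δ = 2.70°  ✓
  (4,5): δ = 131.55°  ·
  (4,6): δ = 95.81°  ·
  (5,6): δ = 144.26°  ·
antipodal pairs: 8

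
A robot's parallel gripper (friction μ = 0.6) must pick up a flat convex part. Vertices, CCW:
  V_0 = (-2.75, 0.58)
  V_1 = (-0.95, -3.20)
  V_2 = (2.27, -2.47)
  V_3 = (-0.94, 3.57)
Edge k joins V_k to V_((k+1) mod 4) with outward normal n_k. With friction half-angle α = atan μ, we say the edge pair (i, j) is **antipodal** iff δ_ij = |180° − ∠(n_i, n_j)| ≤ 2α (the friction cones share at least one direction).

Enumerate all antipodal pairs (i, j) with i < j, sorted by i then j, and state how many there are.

α = atan 0.6 = 30.96°;  2α = 61.93°
n_0 = (-0.9029, -0.4299)
n_1 = (+0.2211, -0.9753)
n_2 = (+0.8830, +0.4693)
n_3 = (-0.8555, +0.5179)
  (0,1): δ = 102.69°  ·
  (0,2): δ = 2.53°  ✓
  (0,3): δ = 123.35°  ·
  (1,2): δ = 74.78°  ·
  (1,3): δ = 46.04°  ✓
  (2,3): δ = 59.18°  ✓
antipodal pairs: 3

count = 3; pairs: (0,2), (1,3), (2,3)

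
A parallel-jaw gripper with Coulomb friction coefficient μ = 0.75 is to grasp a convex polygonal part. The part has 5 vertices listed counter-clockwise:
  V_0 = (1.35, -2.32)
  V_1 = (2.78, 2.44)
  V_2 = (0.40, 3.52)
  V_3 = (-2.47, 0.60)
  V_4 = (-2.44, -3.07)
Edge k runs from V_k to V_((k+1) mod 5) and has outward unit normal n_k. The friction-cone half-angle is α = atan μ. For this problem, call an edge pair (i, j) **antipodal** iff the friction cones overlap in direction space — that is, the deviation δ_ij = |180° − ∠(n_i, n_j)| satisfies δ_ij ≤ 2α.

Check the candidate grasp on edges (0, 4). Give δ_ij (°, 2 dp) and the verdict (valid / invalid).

δ = 117.91°, invalid

α = atan 0.75 = 36.87°;  2α = 73.74°
edge 0: e_0 = (+1.43, +4.76);  n_0 = (+0.9577, -0.2877)
edge 4: e_4 = (+3.79, +0.75);  n_4 = (+0.1941, -0.9810)
∠(n_0, n_4) = 62.09°
δ = |180° − 62.09°| = 117.91°
117.91° > 2α = 73.74°  →  invalid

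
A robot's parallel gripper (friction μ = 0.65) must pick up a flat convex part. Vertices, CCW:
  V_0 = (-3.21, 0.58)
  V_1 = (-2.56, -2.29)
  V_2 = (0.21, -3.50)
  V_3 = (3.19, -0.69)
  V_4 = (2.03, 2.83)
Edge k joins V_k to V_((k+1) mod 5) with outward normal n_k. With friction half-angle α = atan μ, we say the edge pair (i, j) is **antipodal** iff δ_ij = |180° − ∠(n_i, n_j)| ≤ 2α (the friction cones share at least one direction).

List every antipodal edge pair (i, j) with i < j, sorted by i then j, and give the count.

α = atan 0.65 = 33.02°;  2α = 66.05°
n_0 = (-0.9753, -0.2209)
n_1 = (-0.4003, -0.9164)
n_2 = (+0.6860, -0.7276)
n_3 = (+0.9498, +0.3130)
n_4 = (-0.3946, +0.9189)
  (0,1): δ = 126.36°  ·
  (0,2): δ = 59.44°  ✓
  (0,3): δ = 5.48°  ✓
  (0,4): δ = 100.48°  ·
  (1,2): δ = 113.08°  ·
  (1,3): δ = 48.16°  ✓
  (1,4): δ = 46.83°  ✓
  (2,3): δ = 115.08°  ·
  (2,4): δ = 20.08°  ✓
  (3,4): δ = 85.00°  ·
antipodal pairs: 5

count = 5; pairs: (0,2), (0,3), (1,3), (1,4), (2,4)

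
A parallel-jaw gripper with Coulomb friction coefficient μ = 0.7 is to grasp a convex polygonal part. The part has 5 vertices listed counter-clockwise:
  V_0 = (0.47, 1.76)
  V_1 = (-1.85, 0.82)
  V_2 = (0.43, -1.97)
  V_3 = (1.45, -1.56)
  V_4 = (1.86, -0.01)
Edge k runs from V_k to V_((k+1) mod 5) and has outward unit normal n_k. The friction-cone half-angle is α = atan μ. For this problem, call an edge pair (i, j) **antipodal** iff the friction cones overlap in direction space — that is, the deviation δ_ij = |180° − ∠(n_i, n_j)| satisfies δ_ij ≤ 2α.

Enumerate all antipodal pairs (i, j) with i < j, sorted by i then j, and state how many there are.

count = 4; pairs: (0,2), (0,3), (1,3), (1,4)

α = atan 0.7 = 34.99°;  2α = 69.98°
n_0 = (-0.3755, +0.9268)
n_1 = (-0.7743, -0.6328)
n_2 = (+0.3730, -0.9278)
n_3 = (+0.9668, -0.2557)
n_4 = (+0.7865, +0.6176)
  (0,1): δ = 72.80°  ·
  (0,2): δ = 0.16°  ✓
  (0,3): δ = 53.13°  ✓
  (0,4): δ = 106.09°  ·
  (1,2): δ = 107.36°  ·
  (1,3): δ = 54.07°  ✓
  (1,4): δ = 1.11°  ✓
  (2,3): δ = 126.71°  ·
  (2,4): δ = 73.76°  ·
  (3,4): δ = 127.04°  ·
antipodal pairs: 4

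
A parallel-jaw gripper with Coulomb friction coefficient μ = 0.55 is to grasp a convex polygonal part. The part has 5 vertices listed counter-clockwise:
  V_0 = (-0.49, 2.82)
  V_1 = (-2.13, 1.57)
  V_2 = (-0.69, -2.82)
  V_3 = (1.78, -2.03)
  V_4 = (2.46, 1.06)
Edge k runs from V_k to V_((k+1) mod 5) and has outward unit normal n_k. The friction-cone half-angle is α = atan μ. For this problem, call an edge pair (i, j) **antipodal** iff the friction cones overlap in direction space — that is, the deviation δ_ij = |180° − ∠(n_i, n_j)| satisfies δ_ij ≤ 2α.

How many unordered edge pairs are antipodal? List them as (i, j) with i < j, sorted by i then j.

count = 5; pairs: (0,2), (0,3), (1,3), (1,4), (2,4)

α = atan 0.55 = 28.81°;  2α = 57.62°
n_0 = (-0.6062, +0.7953)
n_1 = (-0.9502, -0.3117)
n_2 = (+0.3046, -0.9525)
n_3 = (+0.9766, -0.2149)
n_4 = (+0.5124, +0.8588)
  (0,1): δ = 109.15°  ·
  (0,2): δ = 19.58°  ✓
  (0,3): δ = 40.27°  ✓
  (0,4): δ = 111.86°  ·
  (1,2): δ = 90.42°  ·
  (1,3): δ = 30.57°  ✓
  (1,4): δ = 41.02°  ✓
  (2,3): δ = 120.15°  ·
  (2,4): δ = 48.56°  ✓
  (3,4): δ = 108.41°  ·
antipodal pairs: 5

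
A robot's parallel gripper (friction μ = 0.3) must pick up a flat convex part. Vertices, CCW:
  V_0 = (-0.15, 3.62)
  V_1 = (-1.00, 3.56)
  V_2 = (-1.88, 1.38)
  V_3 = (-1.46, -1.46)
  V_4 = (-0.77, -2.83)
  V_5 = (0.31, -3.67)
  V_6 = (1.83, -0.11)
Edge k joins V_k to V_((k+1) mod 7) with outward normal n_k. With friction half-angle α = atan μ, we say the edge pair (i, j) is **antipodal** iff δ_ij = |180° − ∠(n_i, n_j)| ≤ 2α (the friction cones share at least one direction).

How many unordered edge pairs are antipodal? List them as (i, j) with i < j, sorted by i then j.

count = 5; pairs: (1,5), (2,5), (2,6), (3,6), (4,6)

α = atan 0.3 = 16.70°;  2α = 33.40°
n_0 = (-0.0704, +0.9975)
n_1 = (-0.9273, +0.3743)
n_2 = (-0.9892, -0.1463)
n_3 = (-0.8931, -0.4498)
n_4 = (-0.6139, -0.7894)
n_5 = (+0.9197, -0.3927)
n_6 = (+0.8833, +0.4689)
  (0,1): δ = 116.02°  ·
  (0,2): δ = 85.63°  ·
  (0,3): δ = 67.31°  ·
  (0,4): δ = 41.91°  ·
  (0,5): δ = 62.84°  ·
  (0,6): δ = 113.92°  ·
  (1,2): δ = 149.61°  ·
  (1,3): δ = 131.29°  ·
  (1,4): δ = 105.89°  ·
  (1,5): δ = 1.14°  ✓
  (1,6): δ = 49.94°  ·
  (2,3): δ = 161.68°  ·
  (2,4): δ = 136.29°  ·
  (2,5): δ = 31.53°  ✓
  (2,6): δ = 19.55°  ✓
  (3,4): δ = 154.61°  ·
  (3,5): δ = 49.85°  ·
  (3,6): δ = 1.23°  ✓
  (4,5): δ = 75.25°  ·
  (4,6): δ = 24.16°  ✓
  (5,6): δ = 128.92°  ·
antipodal pairs: 5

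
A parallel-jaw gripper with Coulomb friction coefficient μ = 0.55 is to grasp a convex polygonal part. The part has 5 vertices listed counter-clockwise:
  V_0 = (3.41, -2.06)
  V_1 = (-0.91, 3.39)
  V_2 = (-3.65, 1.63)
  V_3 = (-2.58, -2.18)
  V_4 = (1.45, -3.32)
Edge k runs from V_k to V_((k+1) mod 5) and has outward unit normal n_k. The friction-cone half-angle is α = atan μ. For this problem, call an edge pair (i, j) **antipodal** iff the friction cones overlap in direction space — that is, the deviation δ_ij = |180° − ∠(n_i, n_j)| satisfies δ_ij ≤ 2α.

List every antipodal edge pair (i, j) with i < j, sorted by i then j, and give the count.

count = 4; pairs: (0,2), (0,3), (1,3), (1,4)

α = atan 0.55 = 28.81°;  2α = 57.62°
n_0 = (+0.7837, +0.6212)
n_1 = (-0.5404, +0.8414)
n_2 = (-0.9628, -0.2704)
n_3 = (-0.2722, -0.9622)
n_4 = (+0.5408, -0.8412)
  (0,1): δ = 95.69°  ·
  (0,2): δ = 22.72°  ✓
  (0,3): δ = 35.80°  ✓
  (0,4): δ = 84.33°  ·
  (1,2): δ = 107.03°  ·
  (1,3): δ = 48.51°  ✓
  (1,4): δ = 0.02°  ✓
  (2,3): δ = 121.48°  ·
  (2,4): δ = 72.95°  ·
  (3,4): δ = 131.47°  ·
antipodal pairs: 4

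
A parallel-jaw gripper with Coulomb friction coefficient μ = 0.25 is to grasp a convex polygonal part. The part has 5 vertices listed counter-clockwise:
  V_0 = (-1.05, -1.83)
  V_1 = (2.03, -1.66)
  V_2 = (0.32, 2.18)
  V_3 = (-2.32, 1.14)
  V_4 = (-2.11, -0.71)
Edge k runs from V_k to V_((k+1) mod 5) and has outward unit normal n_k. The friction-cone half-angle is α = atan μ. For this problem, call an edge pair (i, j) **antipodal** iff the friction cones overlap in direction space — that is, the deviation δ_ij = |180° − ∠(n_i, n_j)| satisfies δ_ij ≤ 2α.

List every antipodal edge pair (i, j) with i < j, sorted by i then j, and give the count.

count = 3; pairs: (0,2), (1,3), (1,4)

α = atan 0.25 = 14.04°;  2α = 28.07°
n_0 = (+0.0551, -0.9985)
n_1 = (+0.9135, +0.4068)
n_2 = (-0.3665, +0.9304)
n_3 = (-0.9936, -0.1128)
n_4 = (-0.7263, -0.6874)
  (0,1): δ = 69.16°  ·
  (0,2): δ = 18.34°  ✓
  (0,3): δ = 93.32°  ·
  (0,4): δ = 130.26°  ·
  (1,2): δ = 92.50°  ·
  (1,3): δ = 17.53°  ✓
  (1,4): δ = 19.42°  ✓
  (2,3): δ = 105.03°  ·
  (2,4): δ = 68.08°  ·
  (3,4): δ = 143.05°  ·
antipodal pairs: 3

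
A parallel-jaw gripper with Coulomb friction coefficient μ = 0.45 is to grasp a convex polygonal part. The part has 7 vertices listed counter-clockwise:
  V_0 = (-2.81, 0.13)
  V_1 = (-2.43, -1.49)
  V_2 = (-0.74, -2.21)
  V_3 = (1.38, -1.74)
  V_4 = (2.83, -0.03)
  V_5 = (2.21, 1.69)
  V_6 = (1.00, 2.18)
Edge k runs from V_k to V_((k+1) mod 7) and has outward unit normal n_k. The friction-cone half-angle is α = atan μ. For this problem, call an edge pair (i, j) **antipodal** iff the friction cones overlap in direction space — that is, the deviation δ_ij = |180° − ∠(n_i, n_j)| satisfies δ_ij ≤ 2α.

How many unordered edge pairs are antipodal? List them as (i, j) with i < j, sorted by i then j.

α = atan 0.45 = 24.23°;  2α = 48.46°
n_0 = (-0.9736, -0.2284)
n_1 = (-0.3919, -0.9200)
n_2 = (+0.2164, -0.9763)
n_3 = (+0.7627, -0.6467)
n_4 = (+0.9407, +0.3391)
n_5 = (+0.3753, +0.9269)
n_6 = (-0.4738, +0.8806)
  (0,1): δ = 126.28°  ·
  (0,2): δ = 90.70°  ·
  (0,3): δ = 53.50°  ·
  (0,4): δ = 6.62°  ✓
  (0,5): δ = 54.75°  ·
  (0,6): δ = 105.08°  ·
  (1,2): δ = 144.42°  ·
  (1,3): δ = 107.22°  ·
  (1,4): δ = 47.10°  ✓
  (1,5): δ = 1.03°  ✓
  (1,6): δ = 51.36°  ·
  (2,3): δ = 142.80°  ·
  (2,4): δ = 82.68°  ·
  (2,5): δ = 34.55°  ✓
  (2,6): δ = 15.78°  ✓
  (3,4): δ = 119.88°  ·
  (3,5): δ = 71.75°  ·
  (3,6): δ = 21.42°  ✓
  (4,5): δ = 131.87°  ·
  (4,6): δ = 81.54°  ·
  (5,6): δ = 129.67°  ·
antipodal pairs: 6

count = 6; pairs: (0,4), (1,4), (1,5), (2,5), (2,6), (3,6)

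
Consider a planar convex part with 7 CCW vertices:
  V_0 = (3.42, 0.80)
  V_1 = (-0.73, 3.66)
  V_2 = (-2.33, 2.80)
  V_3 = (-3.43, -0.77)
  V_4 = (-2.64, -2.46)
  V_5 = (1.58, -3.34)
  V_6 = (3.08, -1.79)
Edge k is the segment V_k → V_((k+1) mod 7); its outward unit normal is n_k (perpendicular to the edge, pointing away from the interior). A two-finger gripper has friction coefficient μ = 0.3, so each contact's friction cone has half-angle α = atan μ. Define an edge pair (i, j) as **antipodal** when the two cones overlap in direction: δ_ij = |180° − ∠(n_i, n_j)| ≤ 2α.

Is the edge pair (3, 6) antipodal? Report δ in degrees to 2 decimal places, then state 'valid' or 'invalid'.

α = atan 0.3 = 16.70°;  2α = 33.40°
edge 3: e_3 = (+0.79, -1.69);  n_3 = (-0.9059, -0.4235)
edge 6: e_6 = (+0.34, +2.59);  n_6 = (+0.9915, -0.1302)
∠(n_3, n_6) = 147.47°
δ = |180° − 147.47°| = 32.53°
32.53° ≤ 2α = 33.40°  →  valid

δ = 32.53°, valid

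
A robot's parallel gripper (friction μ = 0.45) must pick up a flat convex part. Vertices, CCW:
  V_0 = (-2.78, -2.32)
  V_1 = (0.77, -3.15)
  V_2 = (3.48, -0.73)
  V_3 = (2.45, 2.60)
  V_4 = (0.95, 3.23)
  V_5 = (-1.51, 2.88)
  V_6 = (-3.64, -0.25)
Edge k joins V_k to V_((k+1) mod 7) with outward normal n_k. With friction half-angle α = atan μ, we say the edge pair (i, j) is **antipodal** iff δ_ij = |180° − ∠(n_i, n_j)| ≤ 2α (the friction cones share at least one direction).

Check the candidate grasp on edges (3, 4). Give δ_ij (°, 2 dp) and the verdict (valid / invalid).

δ = 149.12°, invalid

α = atan 0.45 = 24.23°;  2α = 48.46°
edge 3: e_3 = (-1.50, +0.63);  n_3 = (+0.3872, +0.9220)
edge 4: e_4 = (-2.46, -0.35);  n_4 = (-0.1409, +0.9900)
∠(n_3, n_4) = 30.88°
δ = |180° − 30.88°| = 149.12°
149.12° > 2α = 48.46°  →  invalid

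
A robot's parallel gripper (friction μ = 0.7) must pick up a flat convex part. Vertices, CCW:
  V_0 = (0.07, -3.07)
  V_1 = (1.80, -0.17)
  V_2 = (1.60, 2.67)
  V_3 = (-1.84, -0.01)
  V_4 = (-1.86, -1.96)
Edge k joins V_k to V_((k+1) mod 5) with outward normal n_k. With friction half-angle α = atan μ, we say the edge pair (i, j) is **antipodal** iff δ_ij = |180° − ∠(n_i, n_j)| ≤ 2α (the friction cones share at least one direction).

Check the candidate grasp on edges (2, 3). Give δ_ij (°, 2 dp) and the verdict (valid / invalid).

α = atan 0.7 = 34.99°;  2α = 69.98°
edge 2: e_2 = (-3.44, -2.68);  n_2 = (-0.6146, +0.7889)
edge 3: e_3 = (-0.02, -1.95);  n_3 = (-0.9999, +0.0103)
∠(n_2, n_3) = 51.49°
δ = |180° − 51.49°| = 128.51°
128.51° > 2α = 69.98°  →  invalid

δ = 128.51°, invalid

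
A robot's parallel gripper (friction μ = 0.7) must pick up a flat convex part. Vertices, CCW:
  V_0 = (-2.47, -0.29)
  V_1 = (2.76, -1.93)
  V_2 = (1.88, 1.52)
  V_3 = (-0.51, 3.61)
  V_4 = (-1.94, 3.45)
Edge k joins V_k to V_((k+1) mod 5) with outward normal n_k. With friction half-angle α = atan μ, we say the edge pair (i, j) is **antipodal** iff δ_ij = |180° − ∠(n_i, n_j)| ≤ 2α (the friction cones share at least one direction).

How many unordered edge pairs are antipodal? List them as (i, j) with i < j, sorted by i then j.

α = atan 0.7 = 34.99°;  2α = 69.98°
n_0 = (-0.2992, -0.9542)
n_1 = (+0.9690, +0.2472)
n_2 = (+0.6583, +0.7528)
n_3 = (-0.1112, +0.9938)
n_4 = (-0.9901, +0.1403)
  (0,1): δ = 58.28°  ✓
  (0,2): δ = 23.76°  ✓
  (0,3): δ = 23.79°  ✓
  (0,4): δ = 99.34°  ·
  (1,2): δ = 145.48°  ·
  (1,3): δ = 97.93°  ·
  (1,4): δ = 22.38°  ✓
  (2,3): δ = 132.45°  ·
  (2,4): δ = 56.90°  ✓
  (3,4): δ = 104.45°  ·
antipodal pairs: 5

count = 5; pairs: (0,1), (0,2), (0,3), (1,4), (2,4)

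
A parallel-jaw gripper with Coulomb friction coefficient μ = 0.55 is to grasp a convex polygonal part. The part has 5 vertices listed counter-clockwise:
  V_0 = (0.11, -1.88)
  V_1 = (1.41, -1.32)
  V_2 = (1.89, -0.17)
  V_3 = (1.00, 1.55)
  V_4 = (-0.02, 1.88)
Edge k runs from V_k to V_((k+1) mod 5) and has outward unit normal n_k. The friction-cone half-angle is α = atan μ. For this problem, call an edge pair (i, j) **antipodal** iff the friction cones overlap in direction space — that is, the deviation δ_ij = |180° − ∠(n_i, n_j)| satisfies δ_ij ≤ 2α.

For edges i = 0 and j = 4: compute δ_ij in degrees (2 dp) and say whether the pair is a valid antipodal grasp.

δ = 68.68°, invalid

α = atan 0.55 = 28.81°;  2α = 57.62°
edge 0: e_0 = (+1.30, +0.56);  n_0 = (+0.3956, -0.9184)
edge 4: e_4 = (+0.13, -3.76);  n_4 = (-0.9994, -0.0346)
∠(n_0, n_4) = 111.32°
δ = |180° − 111.32°| = 68.68°
68.68° > 2α = 57.62°  →  invalid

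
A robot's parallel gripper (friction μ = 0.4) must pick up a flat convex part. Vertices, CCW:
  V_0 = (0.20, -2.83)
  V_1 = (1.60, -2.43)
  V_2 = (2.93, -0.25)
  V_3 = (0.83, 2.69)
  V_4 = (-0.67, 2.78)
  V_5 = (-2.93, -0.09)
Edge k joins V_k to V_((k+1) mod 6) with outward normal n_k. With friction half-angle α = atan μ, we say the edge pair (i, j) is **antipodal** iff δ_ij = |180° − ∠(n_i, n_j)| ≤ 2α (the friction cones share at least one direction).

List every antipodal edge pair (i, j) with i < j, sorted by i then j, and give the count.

count = 5; pairs: (0,3), (0,4), (1,4), (2,5), (3,5)

α = atan 0.4 = 21.80°;  2α = 43.60°
n_0 = (+0.2747, -0.9615)
n_1 = (+0.8537, -0.5208)
n_2 = (+0.8137, +0.5812)
n_3 = (+0.0599, +0.9982)
n_4 = (-0.7857, +0.6187)
n_5 = (-0.6587, -0.7524)
  (0,1): δ = 137.33°  ·
  (0,2): δ = 70.41°  ·
  (0,3): δ = 19.38°  ✓
  (0,4): δ = 35.84°  ✓
  (0,5): δ = 122.86°  ·
  (1,2): δ = 113.08°  ·
  (1,3): δ = 62.05°  ·
  (1,4): δ = 6.83°  ✓
  (1,5): δ = 80.19°  ·
  (2,3): δ = 128.97°  ·
  (2,4): δ = 73.76°  ·
  (2,5): δ = 13.26°  ✓
  (3,4): δ = 124.79°  ·
  (3,5): δ = 37.77°  ✓
  (4,5): δ = 92.98°  ·
antipodal pairs: 5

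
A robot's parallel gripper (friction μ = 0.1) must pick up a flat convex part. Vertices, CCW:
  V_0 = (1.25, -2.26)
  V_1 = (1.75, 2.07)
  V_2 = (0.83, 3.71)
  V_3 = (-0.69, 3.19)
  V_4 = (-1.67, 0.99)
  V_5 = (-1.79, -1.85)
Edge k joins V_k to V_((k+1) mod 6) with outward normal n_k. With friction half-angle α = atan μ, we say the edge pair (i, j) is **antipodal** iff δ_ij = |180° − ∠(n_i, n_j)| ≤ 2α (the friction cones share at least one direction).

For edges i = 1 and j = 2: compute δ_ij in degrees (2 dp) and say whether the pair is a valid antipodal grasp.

δ = 100.41°, invalid

α = atan 0.1 = 5.71°;  2α = 11.42°
edge 1: e_1 = (-0.92, +1.64);  n_1 = (+0.8721, +0.4893)
edge 2: e_2 = (-1.52, -0.52);  n_2 = (-0.3237, +0.9462)
∠(n_1, n_2) = 79.59°
δ = |180° − 79.59°| = 100.41°
100.41° > 2α = 11.42°  →  invalid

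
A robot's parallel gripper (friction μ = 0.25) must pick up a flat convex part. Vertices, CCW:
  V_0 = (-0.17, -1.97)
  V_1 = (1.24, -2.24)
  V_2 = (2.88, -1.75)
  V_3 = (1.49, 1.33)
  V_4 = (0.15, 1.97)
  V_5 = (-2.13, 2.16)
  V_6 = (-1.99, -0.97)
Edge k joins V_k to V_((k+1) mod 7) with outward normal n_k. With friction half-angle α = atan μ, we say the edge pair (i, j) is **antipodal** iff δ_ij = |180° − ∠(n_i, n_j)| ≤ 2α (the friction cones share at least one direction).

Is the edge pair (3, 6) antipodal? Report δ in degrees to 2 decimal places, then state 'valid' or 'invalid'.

α = atan 0.25 = 14.04°;  2α = 28.07°
edge 3: e_3 = (-1.34, +0.64);  n_3 = (+0.4310, +0.9024)
edge 6: e_6 = (+1.82, -1.00);  n_6 = (-0.4815, -0.8764)
∠(n_3, n_6) = 176.74°
δ = |180° − 176.74°| = 3.26°
3.26° ≤ 2α = 28.07°  →  valid

δ = 3.26°, valid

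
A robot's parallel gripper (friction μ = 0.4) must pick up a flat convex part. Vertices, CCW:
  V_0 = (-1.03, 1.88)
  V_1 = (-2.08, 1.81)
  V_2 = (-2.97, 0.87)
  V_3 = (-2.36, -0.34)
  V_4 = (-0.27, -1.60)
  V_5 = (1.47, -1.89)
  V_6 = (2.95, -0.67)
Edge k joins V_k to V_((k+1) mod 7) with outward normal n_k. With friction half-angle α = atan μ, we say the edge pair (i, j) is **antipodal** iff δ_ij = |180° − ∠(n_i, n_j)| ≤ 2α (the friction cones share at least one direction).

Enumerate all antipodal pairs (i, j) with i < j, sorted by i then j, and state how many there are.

count = 7; pairs: (0,3), (0,4), (0,5), (1,5), (2,6), (3,6), (4,6)

α = atan 0.4 = 21.80°;  2α = 43.60°
n_0 = (-0.0665, +0.9978)
n_1 = (-0.7262, +0.6875)
n_2 = (-0.8929, -0.4502)
n_3 = (-0.5163, -0.8564)
n_4 = (-0.1644, -0.9864)
n_5 = (+0.6361, -0.7716)
n_6 = (+0.5395, +0.8420)
  (0,1): δ = 137.25°  ·
  (0,2): δ = 67.06°  ·
  (0,3): δ = 34.90°  ✓
  (0,4): δ = 13.28°  ✓
  (0,5): δ = 35.69°  ✓
  (0,6): δ = 143.54°  ·
  (1,2): δ = 109.81°  ·
  (1,3): δ = 77.65°  ·
  (1,4): δ = 56.03°  ·
  (1,5): δ = 7.07°  ✓
  (1,6): δ = 100.79°  ·
  (2,3): δ = 147.84°  ·
  (2,4): δ = 126.22°  ·
  (2,5): δ = 77.25°  ·
  (2,6): δ = 30.60°  ✓
  (3,4): δ = 158.38°  ·
  (3,5): δ = 109.42°  ·
  (3,6): δ = 1.56°  ✓
  (4,5): δ = 131.04°  ·
  (4,6): δ = 23.19°  ✓
  (5,6): δ = 72.15°  ·
antipodal pairs: 7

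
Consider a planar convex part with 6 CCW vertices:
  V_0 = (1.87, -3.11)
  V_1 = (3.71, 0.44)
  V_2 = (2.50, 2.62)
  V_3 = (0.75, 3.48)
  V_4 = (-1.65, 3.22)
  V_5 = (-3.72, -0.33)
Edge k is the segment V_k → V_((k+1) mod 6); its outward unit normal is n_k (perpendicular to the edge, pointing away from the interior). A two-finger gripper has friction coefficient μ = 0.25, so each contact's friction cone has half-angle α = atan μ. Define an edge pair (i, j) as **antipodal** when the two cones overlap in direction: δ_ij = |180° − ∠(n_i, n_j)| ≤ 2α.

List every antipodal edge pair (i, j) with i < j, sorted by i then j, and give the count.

α = atan 0.25 = 14.04°;  2α = 28.07°
n_0 = (+0.8878, -0.4602)
n_1 = (+0.8743, +0.4853)
n_2 = (+0.4410, +0.8975)
n_3 = (-0.1077, +0.9942)
n_4 = (-0.8639, +0.5037)
n_5 = (-0.4453, -0.8954)
  (0,1): δ = 123.57°  ·
  (0,2): δ = 88.77°  ·
  (0,3): δ = 56.42°  ·
  (0,4): δ = 2.85°  ✓
  (0,5): δ = 90.96°  ·
  (1,2): δ = 145.20°  ·
  (1,3): δ = 112.85°  ·
  (1,4): δ = 59.28°  ·
  (1,5): δ = 34.53°  ·
  (2,3): δ = 147.65°  ·
  (2,4): δ = 94.08°  ·
  (2,5): δ = 0.27°  ✓
  (3,4): δ = 126.43°  ·
  (3,5): δ = 32.62°  ·
  (4,5): δ = 86.20°  ·
antipodal pairs: 2

count = 2; pairs: (0,4), (2,5)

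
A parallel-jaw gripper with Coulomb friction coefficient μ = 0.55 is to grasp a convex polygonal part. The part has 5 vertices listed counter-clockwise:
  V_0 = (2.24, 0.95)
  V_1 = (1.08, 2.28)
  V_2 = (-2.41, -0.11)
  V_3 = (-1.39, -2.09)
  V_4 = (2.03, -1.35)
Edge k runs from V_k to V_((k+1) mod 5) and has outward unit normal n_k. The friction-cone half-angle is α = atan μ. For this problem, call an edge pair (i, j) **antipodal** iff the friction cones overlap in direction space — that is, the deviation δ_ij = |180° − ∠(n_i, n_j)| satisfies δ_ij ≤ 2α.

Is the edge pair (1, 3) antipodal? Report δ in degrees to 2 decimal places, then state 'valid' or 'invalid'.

α = atan 0.55 = 28.81°;  2α = 57.62°
edge 1: e_1 = (-3.49, -2.39);  n_1 = (-0.5650, +0.8251)
edge 3: e_3 = (+3.42, +0.74);  n_3 = (+0.2115, -0.9774)
∠(n_1, n_3) = 157.81°
δ = |180° − 157.81°| = 22.19°
22.19° ≤ 2α = 57.62°  →  valid

δ = 22.19°, valid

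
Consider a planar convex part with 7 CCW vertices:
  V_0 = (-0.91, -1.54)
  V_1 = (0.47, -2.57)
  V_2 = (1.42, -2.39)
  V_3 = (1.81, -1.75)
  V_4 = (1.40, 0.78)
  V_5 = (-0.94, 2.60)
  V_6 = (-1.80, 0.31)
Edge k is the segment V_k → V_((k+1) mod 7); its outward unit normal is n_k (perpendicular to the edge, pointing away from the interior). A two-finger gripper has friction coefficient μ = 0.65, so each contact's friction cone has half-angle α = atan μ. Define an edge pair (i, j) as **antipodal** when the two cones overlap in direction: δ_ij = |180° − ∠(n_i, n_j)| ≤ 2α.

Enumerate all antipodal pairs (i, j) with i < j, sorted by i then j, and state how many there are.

α = atan 0.65 = 33.02°;  2α = 66.05°
n_0 = (-0.5981, -0.8014)
n_1 = (+0.1862, -0.9825)
n_2 = (+0.8539, -0.5204)
n_3 = (+0.9871, +0.1600)
n_4 = (+0.6139, +0.7894)
n_5 = (-0.9362, +0.3516)
n_6 = (-0.9011, -0.4335)
  (0,1): δ = 132.53°  ·
  (0,2): δ = 84.62°  ·
  (0,3): δ = 44.06°  ✓
  (0,4): δ = 1.14°  ✓
  (0,5): δ = 106.15°  ·
  (0,6): δ = 152.43°  ·
  (1,2): δ = 132.09°  ·
  (1,3): δ = 91.52°  ·
  (1,4): δ = 48.60°  ✓
  (1,5): δ = 58.69°  ✓
  (1,6): δ = 104.96°  ·
  (2,3): δ = 139.44°  ·
  (2,4): δ = 96.52°  ·
  (2,5): δ = 10.77°  ✓
  (2,6): δ = 57.05°  ✓
  (3,4): δ = 137.08°  ·
  (3,5): δ = 29.79°  ✓
  (3,6): δ = 16.49°  ✓
  (4,5): δ = 72.71°  ·
  (4,6): δ = 26.43°  ✓
  (5,6): δ = 133.73°  ·
antipodal pairs: 9

count = 9; pairs: (0,3), (0,4), (1,4), (1,5), (2,5), (2,6), (3,5), (3,6), (4,6)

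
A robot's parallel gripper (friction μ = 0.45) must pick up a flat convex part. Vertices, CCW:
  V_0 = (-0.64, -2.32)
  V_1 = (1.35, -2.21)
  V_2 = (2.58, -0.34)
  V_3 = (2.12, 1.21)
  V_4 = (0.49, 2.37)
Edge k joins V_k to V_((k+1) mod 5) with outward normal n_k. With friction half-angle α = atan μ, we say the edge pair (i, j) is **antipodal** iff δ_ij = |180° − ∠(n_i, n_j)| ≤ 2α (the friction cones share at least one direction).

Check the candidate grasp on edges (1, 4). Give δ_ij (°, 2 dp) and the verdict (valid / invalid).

α = atan 0.45 = 24.23°;  2α = 48.46°
edge 1: e_1 = (+1.23, +1.87);  n_1 = (+0.8355, -0.5495)
edge 4: e_4 = (-1.13, -4.69);  n_4 = (-0.9722, +0.2342)
∠(n_1, n_4) = 160.21°
δ = |180° − 160.21°| = 19.79°
19.79° ≤ 2α = 48.46°  →  valid

δ = 19.79°, valid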